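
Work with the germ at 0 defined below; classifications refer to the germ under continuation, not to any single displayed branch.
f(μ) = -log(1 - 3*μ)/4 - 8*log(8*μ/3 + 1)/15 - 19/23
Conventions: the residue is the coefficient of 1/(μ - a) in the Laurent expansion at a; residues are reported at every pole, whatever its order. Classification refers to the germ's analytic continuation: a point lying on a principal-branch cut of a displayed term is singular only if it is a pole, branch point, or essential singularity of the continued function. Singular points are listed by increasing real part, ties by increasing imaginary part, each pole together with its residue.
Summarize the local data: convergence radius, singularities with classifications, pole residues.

Branch term (-8/15)*log(1 - μ/(-3/8)): its argument vanishes at μ = -3/8, a logarithmic branch point, modulus 3/8.
Branch term (-1/4)*log(1 - μ/(1/3)): its argument vanishes at μ = 1/3, a logarithmic branch point, modulus 1/3.
The radius of convergence is the smallest modulus among the singular points: 1/3.
List the singular points by increasing real part (a conjugate pair: the negative imaginary part first).

Radius of convergence at 0: 1/3.
At -3/8: a logarithmic branch point.
At 1/3: a logarithmic branch point.


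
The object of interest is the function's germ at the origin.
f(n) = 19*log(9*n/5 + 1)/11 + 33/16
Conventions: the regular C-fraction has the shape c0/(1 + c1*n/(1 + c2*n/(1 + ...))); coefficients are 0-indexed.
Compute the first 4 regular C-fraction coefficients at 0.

Taylor coefficients (expand at 0): a_0 = 33/16, a_1 = 171/55, a_2 = -1539/550, a_3 = 4617/1375.
c0 = a_0 = 33/16. Peel one level at a time: if S = 1 + c*n/S' with S'(0) = 1, then c is the n-coefficient of S and S' = c*n/(S - 1).
S_1 = c0/f = 1 + (-912/605)*n + (1328328/366025)*n^2 + ...; c1 = -912/605.
S_2 = c1*n/(S_1 - 1) = 1 + (2913/1210)*n + (-27/100)*n^2 + ...; c2 = 2913/1210.
S_3 = c2*n/(S_2 - 1) = 1 + (1089/9710)*n + ...; c3 = 1089/9710.

The regular C-fraction coefficients are [33/16, -912/605, 2913/1210, 1089/9710].


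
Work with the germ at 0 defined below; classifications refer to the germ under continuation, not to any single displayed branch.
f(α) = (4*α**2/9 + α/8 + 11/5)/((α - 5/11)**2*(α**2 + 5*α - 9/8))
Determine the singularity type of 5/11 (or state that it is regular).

The point is a pole of order 2.

The denominator factor α - 5/11 vanishes at 5/11 and appears to the power 2; the numerator there equals 102307/43560, nonzero, and no other factor vanishes.
Hence a pole whose order is the multiplicity, 2.


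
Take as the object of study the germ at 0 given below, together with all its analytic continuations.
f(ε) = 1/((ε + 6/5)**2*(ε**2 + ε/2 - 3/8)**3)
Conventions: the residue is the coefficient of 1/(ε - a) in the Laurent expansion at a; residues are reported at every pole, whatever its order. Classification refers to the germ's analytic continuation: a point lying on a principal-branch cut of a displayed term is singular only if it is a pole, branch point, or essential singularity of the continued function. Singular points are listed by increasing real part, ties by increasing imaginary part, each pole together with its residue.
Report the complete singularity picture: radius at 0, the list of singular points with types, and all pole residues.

Denominator factor (ε + 6/5)^2: pole of order 2 at -6/5, modulus 6/5.
Denominator factor (ε**2 + ε/2 - 3/8)^3: discriminant 7/4, real irrational roots -1/4 + (1/4)*sqrt(7) and -1/4 - (1/4)*sqrt(7); poles of order 3, moduli -1/4 + (1/4)*sqrt(7) and 1/4 + (1/4)*sqrt(7).
The radius of convergence is the smallest modulus among the singular points: -1/4 + (1/4)*sqrt(7).
At the order-2 pole -6/5 set g(ε) = (ε - (-6/5))^2*f(ε) = (ε**2 + ε/2 - 3/8)**(-3).
Order-2 pole: residue = g'(a); g'(-6/5) = 3040000000/24935067, so the residue is 3040000000/24935067.
The factor ε**2 + ε/2 - 3/8 splits as (ε - a)(ε - a') with a = -1/4 - (1/4)*sqrt(7), a' = -1/4 + (1/4)*sqrt(7). At the order-3 pole a set g(ε) = (ε - a)^3*f(ε) = [(ε + 6/5)**(-2)] / (ε - a')^3.
Order-3 pole: residue = g''(a)/2; g''(-1/4 - (1/4)*sqrt(7)) = -3040000000/24935067 - (402068019200/8552727981)*sqrt(7), so the residue is -1520000000/24935067 - (201034009600/8552727981)*sqrt(7).
The factor ε**2 + ε/2 - 3/8 splits as (ε - a)(ε - a') with a = -1/4 + (1/4)*sqrt(7), a' = -1/4 - (1/4)*sqrt(7). At the order-3 pole a set g(ε) = (ε - a)^3*f(ε) = [(ε + 6/5)**(-2)] / (ε - a')^3.
Order-3 pole: residue = g''(a)/2; g''(-1/4 + (1/4)*sqrt(7)) = -3040000000/24935067 + (402068019200/8552727981)*sqrt(7), so the residue is -1520000000/24935067 + (201034009600/8552727981)*sqrt(7).
List the singular points by increasing real part (a conjugate pair: the negative imaginary part first).

Radius of convergence at 0: -1/4 + (1/4)*sqrt(7).
At -6/5: a pole of order 2; residue 3040000000/24935067.
At -1/4 - (1/4)*sqrt(7): a pole of order 3; residue -1520000000/24935067 - (201034009600/8552727981)*sqrt(7).
At -1/4 + (1/4)*sqrt(7): a pole of order 3; residue -1520000000/24935067 + (201034009600/8552727981)*sqrt(7).


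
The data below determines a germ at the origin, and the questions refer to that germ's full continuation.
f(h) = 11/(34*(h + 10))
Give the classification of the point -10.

The point is a pole of order 1.

The denominator factor h + 10 vanishes at -10 and appears to the power 1; the numerator there equals 11/34, nonzero, and no other factor vanishes.
Hence a pole whose order is the multiplicity, 1.


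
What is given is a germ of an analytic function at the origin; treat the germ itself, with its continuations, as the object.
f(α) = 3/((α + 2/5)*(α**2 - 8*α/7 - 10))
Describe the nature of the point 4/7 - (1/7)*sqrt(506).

The point is a pole of order 1.

The denominator factor α**2 - 8*α/7 - 10 vanishes at 4/7 - (1/7)*sqrt(506) and appears to the power 1; the numerator there equals 3, nonzero, and no other factor vanishes.
Hence a pole whose order is the multiplicity, 1.


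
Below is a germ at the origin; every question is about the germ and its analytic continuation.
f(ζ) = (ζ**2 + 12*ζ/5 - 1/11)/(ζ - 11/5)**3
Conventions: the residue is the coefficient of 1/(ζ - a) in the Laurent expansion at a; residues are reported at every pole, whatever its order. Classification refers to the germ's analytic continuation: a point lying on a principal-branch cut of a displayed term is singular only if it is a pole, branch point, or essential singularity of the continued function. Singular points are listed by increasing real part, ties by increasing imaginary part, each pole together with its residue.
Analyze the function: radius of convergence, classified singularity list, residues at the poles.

Denominator factor (ζ - 11/5)^3: pole of order 3 at 11/5, modulus 11/5.
The radius of convergence is the smallest modulus among the singular points: 11/5.
At the order-3 pole 11/5 set g(ζ) = (ζ - (11/5))^3*f(ζ) = ζ**2 + 12*ζ/5 - 1/11.
Order-3 pole: residue = g''(a)/2; g''(11/5) = 2, so the residue is 1.

Radius of convergence at 0: 11/5.
At 11/5: a pole of order 3; residue 1.


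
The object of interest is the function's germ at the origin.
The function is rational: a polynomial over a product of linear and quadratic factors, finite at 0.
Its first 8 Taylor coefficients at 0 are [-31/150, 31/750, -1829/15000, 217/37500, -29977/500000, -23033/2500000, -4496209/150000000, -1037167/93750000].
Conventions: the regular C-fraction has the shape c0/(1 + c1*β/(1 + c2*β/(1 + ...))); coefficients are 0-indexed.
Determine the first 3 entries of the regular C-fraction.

Taylor coefficients (read off): a_0 = -31/150, a_1 = 31/750, a_2 = -1829/15000.
c0 = a_0 = -31/150. Peel one level at a time: if S = 1 + c*β/S' with S'(0) = 1, then c is the β-coefficient of S and S' = c*β/(S - 1).
S_1 = c0/f = 1 + (1/5)*β + (-11/20)*β^2 + ...; c1 = 1/5.
S_2 = c1*β/(S_1 - 1) = 1 + (11/4)*β + ...; c2 = 11/4.

The regular C-fraction coefficients are [-31/150, 1/5, 11/4].


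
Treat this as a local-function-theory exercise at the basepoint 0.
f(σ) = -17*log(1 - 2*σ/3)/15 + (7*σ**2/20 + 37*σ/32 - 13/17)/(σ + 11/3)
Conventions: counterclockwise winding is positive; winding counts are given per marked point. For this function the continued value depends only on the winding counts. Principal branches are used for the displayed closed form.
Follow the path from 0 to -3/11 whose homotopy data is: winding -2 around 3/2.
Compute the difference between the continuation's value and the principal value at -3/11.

Continued minus principal equals (68/15)*pi*i.

The rational part is single-valued and drops out of the difference; each branch term changes only by its own monodromy.
(-17/15)*log(1 - σ/(3/2)): each positive loop around 3/2 adds 2*pi*i to the log, so winding -2 contributes (-17/15)*(-2)*2*pi*i = (68/15)*pi*i.
Summing the contributions at σ = -3/11 gives (68/15)*pi*i.


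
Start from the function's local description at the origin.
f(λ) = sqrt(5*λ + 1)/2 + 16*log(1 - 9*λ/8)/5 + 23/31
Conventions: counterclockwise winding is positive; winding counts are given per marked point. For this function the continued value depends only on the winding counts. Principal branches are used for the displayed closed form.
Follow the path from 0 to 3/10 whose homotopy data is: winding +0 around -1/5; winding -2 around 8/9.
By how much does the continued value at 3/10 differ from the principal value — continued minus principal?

Continued minus principal equals -(64/5)*pi*i.

The rational part is single-valued and drops out of the difference; each branch term changes only by its own monodromy.
(1/2)*sqrt(1 - λ/(-1/5)): winding +0 is even, the square root returns to the same sheet, contribution 0.
(16/5)*log(1 - λ/(8/9)): each positive loop around 8/9 adds 2*pi*i to the log, so winding -2 contributes (16/5)*(-2)*2*pi*i = -(64/5)*pi*i.
Summing the contributions at λ = 3/10 gives -(64/5)*pi*i.


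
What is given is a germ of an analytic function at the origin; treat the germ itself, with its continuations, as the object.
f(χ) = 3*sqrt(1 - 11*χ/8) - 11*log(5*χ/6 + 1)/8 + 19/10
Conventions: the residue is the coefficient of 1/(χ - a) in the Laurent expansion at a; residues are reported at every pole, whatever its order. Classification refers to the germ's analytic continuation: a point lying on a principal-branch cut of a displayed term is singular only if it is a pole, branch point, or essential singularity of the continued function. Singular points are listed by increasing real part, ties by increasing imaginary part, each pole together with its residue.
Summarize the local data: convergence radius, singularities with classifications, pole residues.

Radius of convergence at 0: 8/11.
At -6/5: a logarithmic branch point.
At 8/11: an algebraic (square-root) branch point.

Branch term (-11/8)*log(1 - χ/(-6/5)): its argument vanishes at χ = -6/5, a logarithmic branch point, modulus 6/5.
Branch term (3)*sqrt(1 - χ/(8/11)): its argument vanishes at χ = 8/11, a square-root branch point, modulus 8/11.
The radius of convergence is the smallest modulus among the singular points: 8/11.
List the singular points by increasing real part (a conjugate pair: the negative imaginary part first).


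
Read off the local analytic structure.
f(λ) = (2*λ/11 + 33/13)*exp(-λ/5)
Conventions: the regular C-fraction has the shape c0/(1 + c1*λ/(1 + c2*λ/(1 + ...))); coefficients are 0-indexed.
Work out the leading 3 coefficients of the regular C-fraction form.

Taylor coefficients (expand at 0): a_0 = 33/13, a_1 = -233/715, a_2 = 103/7150.
c0 = a_0 = 33/13. Peel one level at a time: if S = 1 + c*λ/S' with S'(0) = 1, then c is the λ-coefficient of S and S' = c*λ/(S - 1).
S_1 = c0/f = 1 + (233/1815)*λ + (71189/6588450)*λ^2 + ...; c1 = 233/1815.
S_2 = c1*λ/(S_1 - 1) = 1 + (-71189/845790)*λ + ...; c2 = -71189/845790.

The regular C-fraction coefficients are [33/13, 233/1815, -71189/845790].


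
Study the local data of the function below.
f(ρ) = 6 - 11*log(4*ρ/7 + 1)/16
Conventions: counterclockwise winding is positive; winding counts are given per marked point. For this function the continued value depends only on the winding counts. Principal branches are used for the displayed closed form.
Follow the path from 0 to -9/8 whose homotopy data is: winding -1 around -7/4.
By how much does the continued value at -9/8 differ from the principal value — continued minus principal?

The rational part is single-valued and drops out of the difference; each branch term changes only by its own monodromy.
(-11/16)*log(1 - ρ/(-7/4)): each positive loop around -7/4 adds 2*pi*i to the log, so winding -1 contributes (-11/16)*(-1)*2*pi*i = (11/8)*pi*i.
Summing the contributions at ρ = -9/8 gives (11/8)*pi*i.

Continued minus principal equals (11/8)*pi*i.


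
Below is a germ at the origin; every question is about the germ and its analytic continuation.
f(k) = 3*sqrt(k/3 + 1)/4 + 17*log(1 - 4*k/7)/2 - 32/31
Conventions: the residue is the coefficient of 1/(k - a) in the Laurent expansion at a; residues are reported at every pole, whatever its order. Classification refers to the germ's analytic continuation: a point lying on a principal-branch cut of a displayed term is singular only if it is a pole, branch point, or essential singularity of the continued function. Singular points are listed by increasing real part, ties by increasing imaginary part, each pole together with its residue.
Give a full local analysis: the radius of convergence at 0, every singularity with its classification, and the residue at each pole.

Radius of convergence at 0: 7/4.
At -3: an algebraic (square-root) branch point.
At 7/4: a logarithmic branch point.

Branch term (3/4)*sqrt(1 - k/(-3)): its argument vanishes at k = -3, a square-root branch point, modulus 3.
Branch term (17/2)*log(1 - k/(7/4)): its argument vanishes at k = 7/4, a logarithmic branch point, modulus 7/4.
The radius of convergence is the smallest modulus among the singular points: 7/4.
List the singular points by increasing real part (a conjugate pair: the negative imaginary part first).


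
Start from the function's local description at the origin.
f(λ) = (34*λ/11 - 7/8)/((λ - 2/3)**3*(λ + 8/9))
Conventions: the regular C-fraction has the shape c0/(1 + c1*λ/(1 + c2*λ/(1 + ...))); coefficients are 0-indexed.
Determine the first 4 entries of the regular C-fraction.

Taylor coefficients (expand at 0): a_0 = 1701/512, a_1 = -23571/45056, a_2 = -2657205/360448, a_3 = -109614627/2883584.
c0 = a_0 = 1701/512. Peel one level at a time: if S = 1 + c*λ/S' with S'(0) = 1, then c is the λ-coefficient of S and S' = c*λ/(S - 1).
S_1 = c0/f = 1 + (97/616)*λ + (212851/94864)*λ^2 + ...; c1 = 97/616.
S_2 = c1*λ/(S_1 - 1) = 1 + (-212851/14938)*λ + (2369331/18818)*λ^2 + ...; c2 = -212851/14938.
S_3 = c2*λ/(S_2 - 1) = 1 + (182438487/20646547)*λ + ...; c3 = 182438487/20646547.

The regular C-fraction coefficients are [1701/512, 97/616, -212851/14938, 182438487/20646547].


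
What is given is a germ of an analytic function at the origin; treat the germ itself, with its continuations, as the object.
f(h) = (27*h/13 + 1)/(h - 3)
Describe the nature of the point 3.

The denominator factor h - 3 vanishes at 3 and appears to the power 1; the numerator there equals 94/13, nonzero, and no other factor vanishes.
Hence a pole whose order is the multiplicity, 1.

The point is a pole of order 1.


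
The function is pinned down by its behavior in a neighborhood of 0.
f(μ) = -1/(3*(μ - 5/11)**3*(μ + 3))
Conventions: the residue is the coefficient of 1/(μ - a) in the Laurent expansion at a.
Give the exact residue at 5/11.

The residue is -1331/164616.

At the order-3 pole 5/11 set g(μ) = (μ - (5/11))^3*f(μ) = -1/(3*(μ + 3)).
Order-3 pole: residue = g''(a)/2; g''(5/11) = -1331/82308, so the residue is -1331/164616.


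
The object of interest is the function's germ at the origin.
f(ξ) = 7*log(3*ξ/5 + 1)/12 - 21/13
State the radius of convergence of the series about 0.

The radius of convergence is 5/3.

Branch term (7/12)*log(1 - ξ/(-5/3)): its argument vanishes at ξ = -5/3, a logarithmic branch point, modulus 5/3.
The radius of convergence is the smallest modulus among the singular points: 5/3.


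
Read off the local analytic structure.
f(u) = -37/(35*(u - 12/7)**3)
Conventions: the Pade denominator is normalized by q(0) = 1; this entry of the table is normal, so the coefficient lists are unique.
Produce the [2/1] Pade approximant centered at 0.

The Pade approximant has numerator coefficients [1813/8640, 12691/77760, 88837/1244160]; denominator coefficients [1, -35/36].

Taylor coefficients needed (expand at 0): a_0 = 1813/8640, a_1 = 12691/34560, a_2 = 88837/207360, a_3 = 621859/1492992.
Write the denominator as Q(u) = 1 + q1*u. Requiring Q*f - P = O(u^4) with deg P <= 2 kills the coefficients of u^3..u^3 in Q*f:
  u^3: a_3 + q1*a_2 = 0, i.e. 621859/1492992 + (88837/207360)*q1 = 0.
Solving this linear system: q1 = -35/36.
The numerator is Q*f truncated at degree 2: P0 = a_0 = 1813/8640; P1 = a_1 + q1*a_0 = 12691/77760; P2 = a_2 + q1*a_1 = 88837/1244160.


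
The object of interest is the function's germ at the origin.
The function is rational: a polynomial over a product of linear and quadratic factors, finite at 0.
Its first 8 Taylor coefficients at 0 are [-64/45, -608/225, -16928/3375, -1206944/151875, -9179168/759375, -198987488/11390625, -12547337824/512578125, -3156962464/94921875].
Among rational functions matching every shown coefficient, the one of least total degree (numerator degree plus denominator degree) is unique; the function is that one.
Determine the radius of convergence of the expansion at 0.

No rational of total degree below 5 reproduces all 8 coefficients; solving the [1/4] Pade equations on them gives f(n) = (1 - 3*n/2)/((n - 3/4)**3*(n + 5/3)), whose expansion matches every shown term.
Denominator factor (n + 5/3): pole of order 1 at -5/3, modulus 5/3.
Denominator factor (n - 3/4)^3: pole of order 3 at 3/4, modulus 3/4.
The radius of convergence is the smallest modulus among the singular points: 3/4.

The radius of convergence is 3/4.


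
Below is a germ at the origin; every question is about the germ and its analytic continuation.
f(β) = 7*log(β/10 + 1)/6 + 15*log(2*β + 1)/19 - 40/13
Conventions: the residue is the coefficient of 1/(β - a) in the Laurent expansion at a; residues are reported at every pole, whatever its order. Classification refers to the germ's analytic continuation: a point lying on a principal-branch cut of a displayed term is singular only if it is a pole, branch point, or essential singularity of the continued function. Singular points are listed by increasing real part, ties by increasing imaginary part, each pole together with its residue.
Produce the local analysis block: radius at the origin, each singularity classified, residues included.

Radius of convergence at 0: 1/2.
At -10: a logarithmic branch point.
At -1/2: a logarithmic branch point.

Branch term (7/6)*log(1 - β/(-10)): its argument vanishes at β = -10, a logarithmic branch point, modulus 10.
Branch term (15/19)*log(1 - β/(-1/2)): its argument vanishes at β = -1/2, a logarithmic branch point, modulus 1/2.
The radius of convergence is the smallest modulus among the singular points: 1/2.
List the singular points by increasing real part (a conjugate pair: the negative imaginary part first).


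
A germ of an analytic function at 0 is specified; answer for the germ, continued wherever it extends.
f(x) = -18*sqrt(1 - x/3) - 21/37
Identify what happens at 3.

The point is an algebraic (square-root) branch point.

The term (-18)*sqrt(1 - x/(3)) has argument 1 - 3/(3) = 0 at 3: a square-root (algebraic, two-sheeted) branch point; the remaining terms are analytic or single-valued there.


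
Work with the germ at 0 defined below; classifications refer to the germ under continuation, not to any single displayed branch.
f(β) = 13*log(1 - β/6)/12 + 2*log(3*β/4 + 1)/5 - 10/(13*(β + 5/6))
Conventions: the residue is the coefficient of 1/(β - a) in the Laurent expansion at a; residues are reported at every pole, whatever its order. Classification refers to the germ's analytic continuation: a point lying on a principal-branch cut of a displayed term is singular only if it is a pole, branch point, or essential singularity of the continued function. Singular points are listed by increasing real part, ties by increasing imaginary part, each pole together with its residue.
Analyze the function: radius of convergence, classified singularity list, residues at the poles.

Denominator factor (β + 5/6): pole of order 1 at -5/6, modulus 5/6.
Branch term (2/5)*log(1 - β/(-4/3)): its argument vanishes at β = -4/3, a logarithmic branch point, modulus 4/3.
Branch term (13/12)*log(1 - β/(6)): its argument vanishes at β = 6, a logarithmic branch point, modulus 6.
The radius of convergence is the smallest modulus among the singular points: 5/6.
The branch terms are analytic at -5/6 and contribute nothing to the residue; only the rational part matters.
At the order-1 pole -5/6 set g(β) = (β - (-5/6))*(rational part) = -10/13.
Simple pole: residue = g(a) at a = -5/6, which is -10/13.
List the singular points by increasing real part (a conjugate pair: the negative imaginary part first).

Radius of convergence at 0: 5/6.
At -4/3: a logarithmic branch point.
At -5/6: a pole of order 1; residue -10/13.
At 6: a logarithmic branch point.


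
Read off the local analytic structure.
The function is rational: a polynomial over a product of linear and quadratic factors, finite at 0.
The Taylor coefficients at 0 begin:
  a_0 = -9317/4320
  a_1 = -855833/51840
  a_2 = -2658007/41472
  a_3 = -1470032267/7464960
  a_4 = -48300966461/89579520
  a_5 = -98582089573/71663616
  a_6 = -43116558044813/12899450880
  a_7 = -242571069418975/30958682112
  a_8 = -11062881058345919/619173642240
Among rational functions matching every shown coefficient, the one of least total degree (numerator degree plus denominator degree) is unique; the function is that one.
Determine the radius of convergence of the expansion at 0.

No rational of total degree below 7 reproduces all 9 coefficients; solving the [2/5] Pade equations on them gives f(γ) = (-29*γ**2/8 + 8*γ/3 + 7/5)/((γ - 6/11)**3*(γ**2 - γ + 4)), whose expansion matches every shown term.
Denominator factor (γ - 6/11)^3: pole of order 3 at 6/11, modulus 6/11.
Denominator factor (γ**2 - γ + 4): discriminant -15, complex-conjugate roots (1/2) + ((1/2)*sqrt(15))*i and (1/2) - ((1/2)*sqrt(15))*i; poles of order 1, moduli 2 and 2.
The radius of convergence is the smallest modulus among the singular points: 6/11.

The radius of convergence is 6/11.


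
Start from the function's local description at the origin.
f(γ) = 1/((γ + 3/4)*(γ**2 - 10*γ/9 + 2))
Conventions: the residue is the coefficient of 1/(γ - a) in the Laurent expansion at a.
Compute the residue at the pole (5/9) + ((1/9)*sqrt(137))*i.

The residue is (-24/163) - ((282/22331)*sqrt(137))*i.

The factor γ**2 - 10*γ/9 + 2 splits as (γ - a)(γ - a') with a = (5/9) + ((1/9)*sqrt(137))*i, a' = (5/9) - ((1/9)*sqrt(137))*i. At the order-1 pole a set g(γ) = (γ - a)*f(γ) = [1/(γ + 3/4)] / (γ - a').
Simple pole: residue = g(a) at a = (5/9) + ((1/9)*sqrt(137))*i, which is (-24/163) - ((282/22331)*sqrt(137))*i.


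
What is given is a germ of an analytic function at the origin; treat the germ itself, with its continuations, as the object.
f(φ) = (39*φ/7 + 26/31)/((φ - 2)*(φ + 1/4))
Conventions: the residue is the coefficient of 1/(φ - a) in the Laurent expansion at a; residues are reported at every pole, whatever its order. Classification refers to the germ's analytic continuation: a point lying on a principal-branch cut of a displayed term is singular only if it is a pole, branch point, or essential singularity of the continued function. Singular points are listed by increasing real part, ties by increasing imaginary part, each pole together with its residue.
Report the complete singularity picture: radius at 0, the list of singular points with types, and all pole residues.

Denominator factor (φ + 1/4): pole of order 1 at -1/4, modulus 1/4.
Denominator factor (φ - 2): pole of order 1 at 2, modulus 2.
The radius of convergence is the smallest modulus among the singular points: 1/4.
At the order-1 pole -1/4 set g(φ) = (φ - (-1/4))*f(φ) = (39*φ/7 + 26/31)/(φ - 2).
Simple pole: residue = g(a) at a = -1/4, which is 481/1953.
At the order-1 pole 2 set g(φ) = (φ - (2))*f(φ) = (39*φ/7 + 26/31)/(φ + 1/4).
Simple pole: residue = g(a) at a = 2, which is 10400/1953.
List the singular points by increasing real part (a conjugate pair: the negative imaginary part first).

Radius of convergence at 0: 1/4.
At -1/4: a pole of order 1; residue 481/1953.
At 2: a pole of order 1; residue 10400/1953.


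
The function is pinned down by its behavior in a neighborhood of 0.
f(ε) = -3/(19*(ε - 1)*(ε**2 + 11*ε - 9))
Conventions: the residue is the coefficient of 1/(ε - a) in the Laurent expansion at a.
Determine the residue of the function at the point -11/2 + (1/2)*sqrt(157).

The residue is 1/38 + (13/5966)*sqrt(157).

The factor ε**2 + 11*ε - 9 splits as (ε - a)(ε - a') with a = -11/2 + (1/2)*sqrt(157), a' = -11/2 - (1/2)*sqrt(157). At the order-1 pole a set g(ε) = (ε - a)*f(ε) = [-3/(19*(ε - 1))] / (ε - a').
Simple pole: residue = g(a) at a = -11/2 + (1/2)*sqrt(157), which is 1/38 + (13/5966)*sqrt(157).


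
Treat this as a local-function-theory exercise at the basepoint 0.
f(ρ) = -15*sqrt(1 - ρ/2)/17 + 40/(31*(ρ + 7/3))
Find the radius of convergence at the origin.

The radius of convergence is 2.

Denominator factor (ρ + 7/3): pole of order 1 at -7/3, modulus 7/3.
Branch term (-15/17)*sqrt(1 - ρ/(2)): its argument vanishes at ρ = 2, a square-root branch point, modulus 2.
The radius of convergence is the smallest modulus among the singular points: 2.


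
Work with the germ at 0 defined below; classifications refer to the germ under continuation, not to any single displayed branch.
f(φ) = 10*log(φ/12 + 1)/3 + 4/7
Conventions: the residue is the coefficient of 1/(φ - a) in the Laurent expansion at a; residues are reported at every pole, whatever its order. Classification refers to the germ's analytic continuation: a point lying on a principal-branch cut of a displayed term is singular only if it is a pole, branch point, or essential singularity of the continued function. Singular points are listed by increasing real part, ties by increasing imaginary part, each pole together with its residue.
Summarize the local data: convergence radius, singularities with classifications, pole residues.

Radius of convergence at 0: 12.
At -12: a logarithmic branch point.

Branch term (10/3)*log(1 - φ/(-12)): its argument vanishes at φ = -12, a logarithmic branch point, modulus 12.
The radius of convergence is the smallest modulus among the singular points: 12.


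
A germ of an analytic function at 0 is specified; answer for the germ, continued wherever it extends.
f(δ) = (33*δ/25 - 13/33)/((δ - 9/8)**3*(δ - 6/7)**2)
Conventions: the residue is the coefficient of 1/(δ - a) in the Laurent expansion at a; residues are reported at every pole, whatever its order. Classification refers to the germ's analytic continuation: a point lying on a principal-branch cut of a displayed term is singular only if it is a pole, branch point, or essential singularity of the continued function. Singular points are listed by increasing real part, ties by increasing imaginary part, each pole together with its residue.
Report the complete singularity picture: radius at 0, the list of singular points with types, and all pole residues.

Radius of convergence at 0: 6/7.
At 6/7: a pole of order 2; residue -6939817472/13921875.
At 9/8: a pole of order 3; residue 6939817472/13921875.

Denominator factor (δ - 9/8)^3: pole of order 3 at 9/8, modulus 9/8.
Denominator factor (δ - 6/7)^2: pole of order 2 at 6/7, modulus 6/7.
The radius of convergence is the smallest modulus among the singular points: 6/7.
At the order-2 pole 6/7 set g(δ) = (δ - (6/7))^2*f(δ) = (33*δ/25 - 13/33)/(δ - 9/8)**3.
Order-2 pole: residue = g'(a); g'(6/7) = -6939817472/13921875, so the residue is -6939817472/13921875.
At the order-3 pole 9/8 set g(δ) = (δ - (9/8))^3*f(δ) = (33*δ/25 - 13/33)/(δ - 6/7)**2.
Order-3 pole: residue = g''(a)/2; g''(9/8) = 13879634944/13921875, so the residue is 6939817472/13921875.
List the singular points by increasing real part (a conjugate pair: the negative imaginary part first).


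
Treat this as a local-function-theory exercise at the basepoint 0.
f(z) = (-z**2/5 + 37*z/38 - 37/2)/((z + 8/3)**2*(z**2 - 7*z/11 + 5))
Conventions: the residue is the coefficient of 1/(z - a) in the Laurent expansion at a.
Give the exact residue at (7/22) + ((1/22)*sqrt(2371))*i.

The factor z**2 - 7*z/11 + 5 splits as (z - a)(z - a') with a = (7/22) + ((1/22)*sqrt(2371))*i, a' = (7/22) - ((1/22)*sqrt(2371))*i. At the order-1 pole a set g(z) = (z - a)*f(z) = [(-z**2/5 + 37*z/38 - 37/2)/(z + 8/3)**2] / (z - a').
Simple pole: residue = g(a) at a = (7/22) + ((1/22)*sqrt(2371))*i, which is (5207103/18686890) + ((454256748/420912853805)*sqrt(2371))*i.

The residue is (5207103/18686890) + ((454256748/420912853805)*sqrt(2371))*i.


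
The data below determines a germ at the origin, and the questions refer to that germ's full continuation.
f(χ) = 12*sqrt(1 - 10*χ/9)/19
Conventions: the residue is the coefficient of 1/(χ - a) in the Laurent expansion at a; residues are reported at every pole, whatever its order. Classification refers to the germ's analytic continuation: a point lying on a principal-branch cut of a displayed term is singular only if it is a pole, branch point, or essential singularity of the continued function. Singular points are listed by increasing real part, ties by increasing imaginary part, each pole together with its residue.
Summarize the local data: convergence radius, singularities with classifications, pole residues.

Radius of convergence at 0: 9/10.
At 9/10: an algebraic (square-root) branch point.

Branch term (12/19)*sqrt(1 - χ/(9/10)): its argument vanishes at χ = 9/10, a square-root branch point, modulus 9/10.
The radius of convergence is the smallest modulus among the singular points: 9/10.


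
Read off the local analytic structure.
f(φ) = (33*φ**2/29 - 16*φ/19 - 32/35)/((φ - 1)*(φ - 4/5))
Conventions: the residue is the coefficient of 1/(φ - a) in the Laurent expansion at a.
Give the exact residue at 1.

The residue is -11927/3857.

At the order-1 pole 1 set g(φ) = (φ - (1))*f(φ) = (33*φ**2/29 - 16*φ/19 - 32/35)/(φ - 4/5).
Simple pole: residue = g(a) at a = 1, which is -11927/3857.


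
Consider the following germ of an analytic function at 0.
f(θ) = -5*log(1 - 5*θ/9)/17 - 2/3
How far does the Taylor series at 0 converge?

The radius of convergence is 9/5.

Branch term (-5/17)*log(1 - θ/(9/5)): its argument vanishes at θ = 9/5, a logarithmic branch point, modulus 9/5.
The radius of convergence is the smallest modulus among the singular points: 9/5.


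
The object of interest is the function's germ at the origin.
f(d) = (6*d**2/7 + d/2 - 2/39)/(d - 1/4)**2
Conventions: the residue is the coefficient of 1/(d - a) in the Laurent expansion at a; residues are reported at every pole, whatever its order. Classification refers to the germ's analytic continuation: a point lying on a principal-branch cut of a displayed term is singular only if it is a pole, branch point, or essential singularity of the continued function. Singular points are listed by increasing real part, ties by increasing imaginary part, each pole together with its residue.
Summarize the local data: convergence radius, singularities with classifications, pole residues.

Radius of convergence at 0: 1/4.
At 1/4: a pole of order 2; residue 13/14.

Denominator factor (d - 1/4)^2: pole of order 2 at 1/4, modulus 1/4.
The radius of convergence is the smallest modulus among the singular points: 1/4.
At the order-2 pole 1/4 set g(d) = (d - (1/4))^2*f(d) = 6*d**2/7 + d/2 - 2/39.
Order-2 pole: residue = g'(a); g'(1/4) = 13/14, so the residue is 13/14.


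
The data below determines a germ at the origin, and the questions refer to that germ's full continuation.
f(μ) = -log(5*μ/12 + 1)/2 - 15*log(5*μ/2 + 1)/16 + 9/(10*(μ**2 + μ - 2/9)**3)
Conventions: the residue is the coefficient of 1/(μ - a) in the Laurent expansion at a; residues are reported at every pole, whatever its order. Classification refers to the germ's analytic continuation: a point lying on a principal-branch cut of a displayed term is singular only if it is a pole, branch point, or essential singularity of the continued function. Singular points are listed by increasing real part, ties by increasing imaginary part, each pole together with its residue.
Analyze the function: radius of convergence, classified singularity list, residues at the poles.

Radius of convergence at 0: -1/2 + (1/6)*sqrt(17).
At -12/5: a logarithmic branch point.
At -1/2 - (1/6)*sqrt(17): a pole of order 3; residue -(6561/24565)*sqrt(17).
At -2/5: a logarithmic branch point.
At -1/2 + (1/6)*sqrt(17): a pole of order 3; residue (6561/24565)*sqrt(17).

Denominator factor (μ**2 + μ - 2/9)^3: discriminant 17/9, real irrational roots -1/2 + (1/6)*sqrt(17) and -1/2 - (1/6)*sqrt(17); poles of order 3, moduli -1/2 + (1/6)*sqrt(17) and 1/2 + (1/6)*sqrt(17).
Branch term (-15/16)*log(1 - μ/(-2/5)): its argument vanishes at μ = -2/5, a logarithmic branch point, modulus 2/5.
Branch term (-1/2)*log(1 - μ/(-12/5)): its argument vanishes at μ = -12/5, a logarithmic branch point, modulus 12/5.
The radius of convergence is the smallest modulus among the singular points: -1/2 + (1/6)*sqrt(17).
The branch terms are analytic at -1/2 - (1/6)*sqrt(17) and contribute nothing to the residue; only the rational part matters.
The factor μ**2 + μ - 2/9 splits as (μ - a)(μ - a') with a = -1/2 - (1/6)*sqrt(17), a' = -1/2 + (1/6)*sqrt(17). At the order-3 pole a set g(μ) = (μ - a)^3*(rational part) = [9/10] / (μ - a')^3.
Order-3 pole: residue = g''(a)/2; g''(-1/2 - (1/6)*sqrt(17)) = -(13122/24565)*sqrt(17), so the residue is -(6561/24565)*sqrt(17).
The branch terms are analytic at -1/2 + (1/6)*sqrt(17) and contribute nothing to the residue; only the rational part matters.
The factor μ**2 + μ - 2/9 splits as (μ - a)(μ - a') with a = -1/2 + (1/6)*sqrt(17), a' = -1/2 - (1/6)*sqrt(17). At the order-3 pole a set g(μ) = (μ - a)^3*(rational part) = [9/10] / (μ - a')^3.
Order-3 pole: residue = g''(a)/2; g''(-1/2 + (1/6)*sqrt(17)) = (13122/24565)*sqrt(17), so the residue is (6561/24565)*sqrt(17).
List the singular points by increasing real part (a conjugate pair: the negative imaginary part first).


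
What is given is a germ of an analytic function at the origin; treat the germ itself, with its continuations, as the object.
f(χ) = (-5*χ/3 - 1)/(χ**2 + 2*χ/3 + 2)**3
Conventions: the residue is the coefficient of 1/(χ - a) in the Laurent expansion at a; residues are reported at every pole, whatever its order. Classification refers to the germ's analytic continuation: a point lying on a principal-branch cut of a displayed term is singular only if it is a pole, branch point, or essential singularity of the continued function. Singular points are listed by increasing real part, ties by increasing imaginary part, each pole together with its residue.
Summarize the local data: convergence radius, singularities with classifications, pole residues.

Radius of convergence at 0: sqrt(2).
At (-1/3) - ((1/3)*sqrt(17))*i: a pole of order 3; residue -((81/19652)*sqrt(17))*i.
At (-1/3) + ((1/3)*sqrt(17))*i: a pole of order 3; residue ((81/19652)*sqrt(17))*i.

Denominator factor (χ**2 + 2*χ/3 + 2)^3: discriminant -68/9, complex-conjugate roots (-1/3) + ((1/3)*sqrt(17))*i and (-1/3) - ((1/3)*sqrt(17))*i; poles of order 3, moduli sqrt(2) and sqrt(2).
The radius of convergence is the smallest modulus among the singular points: sqrt(2).
The factor χ**2 + 2*χ/3 + 2 splits as (χ - a)(χ - a') with a = (-1/3) - ((1/3)*sqrt(17))*i, a' = (-1/3) + ((1/3)*sqrt(17))*i. At the order-3 pole a set g(χ) = (χ - a)^3*f(χ) = [-5*χ/3 - 1] / (χ - a')^3.
Order-3 pole: residue = g''(a)/2; g''((-1/3) - ((1/3)*sqrt(17))*i) = -((81/9826)*sqrt(17))*i, so the residue is -((81/19652)*sqrt(17))*i.
The factor χ**2 + 2*χ/3 + 2 splits as (χ - a)(χ - a') with a = (-1/3) + ((1/3)*sqrt(17))*i, a' = (-1/3) - ((1/3)*sqrt(17))*i. At the order-3 pole a set g(χ) = (χ - a)^3*f(χ) = [-5*χ/3 - 1] / (χ - a')^3.
Order-3 pole: residue = g''(a)/2; g''((-1/3) + ((1/3)*sqrt(17))*i) = ((81/9826)*sqrt(17))*i, so the residue is ((81/19652)*sqrt(17))*i.
List the singular points by increasing real part (a conjugate pair: the negative imaginary part first).


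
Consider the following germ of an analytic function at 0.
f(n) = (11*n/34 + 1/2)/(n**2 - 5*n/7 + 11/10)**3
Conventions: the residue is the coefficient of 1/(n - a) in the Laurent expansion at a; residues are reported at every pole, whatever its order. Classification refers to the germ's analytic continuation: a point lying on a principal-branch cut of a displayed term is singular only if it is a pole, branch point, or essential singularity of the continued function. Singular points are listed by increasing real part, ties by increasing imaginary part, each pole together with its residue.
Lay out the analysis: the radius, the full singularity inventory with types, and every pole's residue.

Denominator factor (n**2 - 5*n/7 + 11/10)^3: discriminant -953/245, complex-conjugate roots (5/14) + ((1/70)*sqrt(4765))*i and (5/14) - ((1/70)*sqrt(4765))*i; poles of order 3, moduli (1/10)*sqrt(110) and (1/10)*sqrt(110).
The radius of convergence is the smallest modulus among the singular points: (1/10)*sqrt(110).
The factor n**2 - 5*n/7 + 11/10 splits as (n - a)(n - a') with a = (5/14) - ((1/70)*sqrt(4765))*i, a' = (5/14) + ((1/70)*sqrt(4765))*i. At the order-3 pole a set g(n) = (n - a)^3*f(n) = [11*n/34 + 1/2] / (n - a')^3.
Order-3 pole: residue = g''(a)/2; g''((5/14) - ((1/70)*sqrt(4765))*i) = ((52761975/14713894009)*sqrt(4765))*i, so the residue is ((52761975/29427788018)*sqrt(4765))*i.
The factor n**2 - 5*n/7 + 11/10 splits as (n - a)(n - a') with a = (5/14) + ((1/70)*sqrt(4765))*i, a' = (5/14) - ((1/70)*sqrt(4765))*i. At the order-3 pole a set g(n) = (n - a)^3*f(n) = [11*n/34 + 1/2] / (n - a')^3.
Order-3 pole: residue = g''(a)/2; g''((5/14) + ((1/70)*sqrt(4765))*i) = -((52761975/14713894009)*sqrt(4765))*i, so the residue is -((52761975/29427788018)*sqrt(4765))*i.
List the singular points by increasing real part (a conjugate pair: the negative imaginary part first).

Radius of convergence at 0: (1/10)*sqrt(110).
At (5/14) - ((1/70)*sqrt(4765))*i: a pole of order 3; residue ((52761975/29427788018)*sqrt(4765))*i.
At (5/14) + ((1/70)*sqrt(4765))*i: a pole of order 3; residue -((52761975/29427788018)*sqrt(4765))*i.


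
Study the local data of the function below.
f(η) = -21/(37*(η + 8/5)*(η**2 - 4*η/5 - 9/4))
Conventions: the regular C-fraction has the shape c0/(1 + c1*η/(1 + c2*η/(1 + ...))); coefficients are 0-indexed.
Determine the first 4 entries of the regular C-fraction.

The regular C-fraction coefficients are [35/222, 353/360, 80/353, -2085/1412].

Taylor coefficients (expand at 0): a_0 = 35/222, a_1 = -2471/15984, a_2 = 1073863/5754240, a_3 = -359518439/2071526400.
c0 = a_0 = 35/222. Peel one level at a time: if S = 1 + c*η/S' with S'(0) = 1, then c is the η-coefficient of S and S' = c*η/(S - 1).
S_1 = c0/f = 1 + (353/360)*η + (-2/9)*η^2 + ...; c1 = 353/360.
S_2 = c1*η/(S_1 - 1) = 1 + (80/353)*η + (41700/124609)*η^2 + ...; c2 = 80/353.
S_3 = c2*η/(S_2 - 1) = 1 + (-2085/1412)*η + ...; c3 = -2085/1412.


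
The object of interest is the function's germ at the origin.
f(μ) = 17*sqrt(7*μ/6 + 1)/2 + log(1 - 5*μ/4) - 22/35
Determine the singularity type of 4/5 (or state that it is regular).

The point is a logarithmic branch point.

The term (1)*log(1 - μ/(4/5)) has argument 1 - 4/5/(4/5) = 0 at 4/5: a logarithmic (infinitely-sheeted) branch point; the remaining terms are analytic or single-valued there.
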